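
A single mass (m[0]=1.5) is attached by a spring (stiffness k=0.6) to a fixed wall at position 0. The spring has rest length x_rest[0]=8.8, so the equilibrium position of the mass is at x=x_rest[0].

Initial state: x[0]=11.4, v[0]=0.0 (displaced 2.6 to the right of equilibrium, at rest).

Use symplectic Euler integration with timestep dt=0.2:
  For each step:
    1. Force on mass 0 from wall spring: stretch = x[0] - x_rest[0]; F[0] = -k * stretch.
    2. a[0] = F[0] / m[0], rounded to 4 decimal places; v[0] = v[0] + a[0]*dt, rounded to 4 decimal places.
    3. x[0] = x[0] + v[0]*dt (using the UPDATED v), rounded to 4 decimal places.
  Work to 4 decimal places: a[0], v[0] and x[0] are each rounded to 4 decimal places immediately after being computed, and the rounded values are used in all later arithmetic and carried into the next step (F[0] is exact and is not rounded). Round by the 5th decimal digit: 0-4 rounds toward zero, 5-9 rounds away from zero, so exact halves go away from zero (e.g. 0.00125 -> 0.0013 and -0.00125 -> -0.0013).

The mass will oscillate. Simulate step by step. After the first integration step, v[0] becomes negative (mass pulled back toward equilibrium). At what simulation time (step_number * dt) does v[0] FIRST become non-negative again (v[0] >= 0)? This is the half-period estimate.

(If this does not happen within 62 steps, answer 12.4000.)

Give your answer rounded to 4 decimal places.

Step 0: x=[11.4000] v=[0.0000]
Step 1: x=[11.3584] v=[-0.2080]
Step 2: x=[11.2759] v=[-0.4127]
Step 3: x=[11.1537] v=[-0.6108]
Step 4: x=[10.9939] v=[-0.7991]
Step 5: x=[10.7990] v=[-0.9746]
Step 6: x=[10.5721] v=[-1.1345]
Step 7: x=[10.3168] v=[-1.2763]
Step 8: x=[10.0373] v=[-1.3976]
Step 9: x=[9.7380] v=[-1.4966]
Step 10: x=[9.4237] v=[-1.5716]
Step 11: x=[9.0994] v=[-1.6215]
Step 12: x=[8.7703] v=[-1.6455]
Step 13: x=[8.4417] v=[-1.6431]
Step 14: x=[8.1188] v=[-1.6144]
Step 15: x=[7.8068] v=[-1.5599]
Step 16: x=[7.5107] v=[-1.4804]
Step 17: x=[7.2352] v=[-1.3773]
Step 18: x=[6.9848] v=[-1.2521]
Step 19: x=[6.7634] v=[-1.1069]
Step 20: x=[6.5746] v=[-0.9440]
Step 21: x=[6.4214] v=[-0.7660]
Step 22: x=[6.3063] v=[-0.5757]
Step 23: x=[6.2311] v=[-0.3762]
Step 24: x=[6.1970] v=[-0.1707]
Step 25: x=[6.2045] v=[0.0375]
First v>=0 after going negative at step 25, time=5.0000

Answer: 5.0000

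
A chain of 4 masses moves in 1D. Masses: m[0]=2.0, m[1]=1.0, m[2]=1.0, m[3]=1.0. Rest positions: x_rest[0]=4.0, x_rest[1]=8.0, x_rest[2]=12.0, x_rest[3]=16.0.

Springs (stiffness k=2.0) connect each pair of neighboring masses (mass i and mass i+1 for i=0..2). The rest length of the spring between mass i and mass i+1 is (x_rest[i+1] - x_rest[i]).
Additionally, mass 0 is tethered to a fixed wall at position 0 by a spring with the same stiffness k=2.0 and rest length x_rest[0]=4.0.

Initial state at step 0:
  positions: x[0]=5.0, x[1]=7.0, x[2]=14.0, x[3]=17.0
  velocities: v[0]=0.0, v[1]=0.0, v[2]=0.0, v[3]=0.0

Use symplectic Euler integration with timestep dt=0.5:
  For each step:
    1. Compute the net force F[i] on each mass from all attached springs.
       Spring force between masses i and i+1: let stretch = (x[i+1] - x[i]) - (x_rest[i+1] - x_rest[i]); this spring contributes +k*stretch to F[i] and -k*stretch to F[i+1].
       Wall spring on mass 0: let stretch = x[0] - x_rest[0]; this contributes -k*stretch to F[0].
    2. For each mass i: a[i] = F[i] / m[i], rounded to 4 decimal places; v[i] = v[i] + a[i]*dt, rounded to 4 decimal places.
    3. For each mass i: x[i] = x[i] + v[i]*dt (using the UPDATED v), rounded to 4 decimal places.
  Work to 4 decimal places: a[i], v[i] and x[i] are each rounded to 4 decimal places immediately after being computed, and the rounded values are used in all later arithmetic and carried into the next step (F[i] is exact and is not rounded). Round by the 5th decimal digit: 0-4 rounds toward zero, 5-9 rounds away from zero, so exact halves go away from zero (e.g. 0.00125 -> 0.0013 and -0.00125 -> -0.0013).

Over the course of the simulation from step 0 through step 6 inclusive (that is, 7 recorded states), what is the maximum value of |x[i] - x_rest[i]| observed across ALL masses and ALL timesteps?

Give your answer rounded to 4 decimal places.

Step 0: x=[5.0000 7.0000 14.0000 17.0000] v=[0.0000 0.0000 0.0000 0.0000]
Step 1: x=[4.2500 9.5000 12.0000 17.5000] v=[-1.5000 5.0000 -4.0000 1.0000]
Step 2: x=[3.7500 10.6250 11.5000 17.2500] v=[-1.0000 2.2500 -1.0000 -0.5000]
Step 3: x=[4.0313 8.7500 13.4375 16.1250] v=[0.5625 -3.7500 3.8750 -2.2500]
Step 4: x=[4.4844 6.8594 14.3750 15.6563] v=[0.9062 -3.7812 1.8750 -0.9375]
Step 5: x=[4.4102 7.5391 12.1954 16.5469] v=[-0.1485 1.3594 -4.3593 1.7812]
Step 6: x=[4.0156 8.9825 9.8634 17.2618] v=[-0.7892 2.8868 -4.6641 1.4297]
Max displacement = 2.6250

Answer: 2.6250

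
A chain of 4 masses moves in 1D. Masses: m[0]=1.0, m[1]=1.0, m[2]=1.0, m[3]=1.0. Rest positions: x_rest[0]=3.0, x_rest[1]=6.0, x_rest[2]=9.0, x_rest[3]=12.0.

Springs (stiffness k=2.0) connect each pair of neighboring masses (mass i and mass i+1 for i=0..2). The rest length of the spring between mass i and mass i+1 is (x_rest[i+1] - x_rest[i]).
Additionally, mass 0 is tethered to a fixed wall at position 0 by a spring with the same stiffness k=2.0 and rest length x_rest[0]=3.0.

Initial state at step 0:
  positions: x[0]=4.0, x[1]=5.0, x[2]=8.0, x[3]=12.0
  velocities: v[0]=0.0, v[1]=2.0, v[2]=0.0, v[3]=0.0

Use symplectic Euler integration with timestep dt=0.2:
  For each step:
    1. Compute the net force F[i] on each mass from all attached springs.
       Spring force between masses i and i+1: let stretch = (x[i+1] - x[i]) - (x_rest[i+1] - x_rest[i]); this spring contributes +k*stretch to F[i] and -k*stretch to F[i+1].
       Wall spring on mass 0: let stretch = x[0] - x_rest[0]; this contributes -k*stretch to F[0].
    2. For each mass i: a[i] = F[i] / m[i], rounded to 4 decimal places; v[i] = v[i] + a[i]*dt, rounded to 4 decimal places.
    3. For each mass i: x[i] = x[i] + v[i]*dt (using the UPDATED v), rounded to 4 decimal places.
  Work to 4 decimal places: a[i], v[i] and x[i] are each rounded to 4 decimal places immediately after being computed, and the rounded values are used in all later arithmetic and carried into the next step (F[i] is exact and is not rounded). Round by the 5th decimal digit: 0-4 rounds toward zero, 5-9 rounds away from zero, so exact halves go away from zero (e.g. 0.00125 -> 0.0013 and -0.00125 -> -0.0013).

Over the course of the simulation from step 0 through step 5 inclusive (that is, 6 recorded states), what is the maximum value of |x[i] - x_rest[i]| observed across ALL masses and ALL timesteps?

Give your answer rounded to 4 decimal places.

Answer: 1.3171

Derivation:
Step 0: x=[4.0000 5.0000 8.0000 12.0000] v=[0.0000 2.0000 0.0000 0.0000]
Step 1: x=[3.7600 5.5600 8.0800 11.9200] v=[-1.2000 2.8000 0.4000 -0.4000]
Step 2: x=[3.3632 6.1776 8.2656 11.7728] v=[-1.9840 3.0880 0.9280 -0.7360]
Step 3: x=[2.9225 6.7371 8.5647 11.5850] v=[-2.2035 2.7974 1.4957 -0.9389]
Step 4: x=[2.5532 7.1376 8.9593 11.3956] v=[-1.8467 2.0026 1.9728 -0.9470]
Step 5: x=[2.3464 7.3171 9.4030 11.2513] v=[-1.0342 0.8975 2.2186 -0.7215]
Max displacement = 1.3171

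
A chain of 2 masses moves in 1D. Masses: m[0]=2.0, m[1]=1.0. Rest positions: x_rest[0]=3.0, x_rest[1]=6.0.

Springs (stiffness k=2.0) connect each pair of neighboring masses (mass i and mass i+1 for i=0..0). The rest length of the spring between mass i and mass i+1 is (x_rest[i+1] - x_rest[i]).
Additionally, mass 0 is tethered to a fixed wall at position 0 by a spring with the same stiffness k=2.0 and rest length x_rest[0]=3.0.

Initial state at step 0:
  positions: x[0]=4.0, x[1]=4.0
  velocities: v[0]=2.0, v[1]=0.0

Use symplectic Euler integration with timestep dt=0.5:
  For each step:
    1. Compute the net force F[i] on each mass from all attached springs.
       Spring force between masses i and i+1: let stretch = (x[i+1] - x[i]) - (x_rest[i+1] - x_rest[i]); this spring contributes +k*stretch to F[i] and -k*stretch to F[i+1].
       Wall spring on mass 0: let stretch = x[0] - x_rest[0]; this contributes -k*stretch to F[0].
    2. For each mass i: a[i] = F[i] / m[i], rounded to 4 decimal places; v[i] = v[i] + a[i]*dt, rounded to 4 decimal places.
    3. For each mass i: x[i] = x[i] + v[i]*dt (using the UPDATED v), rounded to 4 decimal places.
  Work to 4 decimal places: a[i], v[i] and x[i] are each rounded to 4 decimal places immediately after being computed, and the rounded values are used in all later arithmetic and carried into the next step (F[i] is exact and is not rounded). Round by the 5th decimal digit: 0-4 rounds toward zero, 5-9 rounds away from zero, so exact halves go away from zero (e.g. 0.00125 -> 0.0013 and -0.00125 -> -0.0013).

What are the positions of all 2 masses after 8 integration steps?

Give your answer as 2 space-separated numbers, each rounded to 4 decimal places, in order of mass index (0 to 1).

Step 0: x=[4.0000 4.0000] v=[2.0000 0.0000]
Step 1: x=[4.0000 5.5000] v=[0.0000 3.0000]
Step 2: x=[3.3750 7.7500] v=[-1.2500 4.5000]
Step 3: x=[3.0000 9.3125] v=[-0.7500 3.1250]
Step 4: x=[3.4532 9.2188] v=[0.9063 -0.1875]
Step 5: x=[4.4845 7.7423] v=[2.0625 -2.9531]
Step 6: x=[5.2091 6.1369] v=[1.4492 -3.2109]
Step 7: x=[4.8634 5.5676] v=[-0.6915 -1.1387]
Step 8: x=[3.4779 6.1462] v=[-2.7711 1.1571]

Answer: 3.4779 6.1462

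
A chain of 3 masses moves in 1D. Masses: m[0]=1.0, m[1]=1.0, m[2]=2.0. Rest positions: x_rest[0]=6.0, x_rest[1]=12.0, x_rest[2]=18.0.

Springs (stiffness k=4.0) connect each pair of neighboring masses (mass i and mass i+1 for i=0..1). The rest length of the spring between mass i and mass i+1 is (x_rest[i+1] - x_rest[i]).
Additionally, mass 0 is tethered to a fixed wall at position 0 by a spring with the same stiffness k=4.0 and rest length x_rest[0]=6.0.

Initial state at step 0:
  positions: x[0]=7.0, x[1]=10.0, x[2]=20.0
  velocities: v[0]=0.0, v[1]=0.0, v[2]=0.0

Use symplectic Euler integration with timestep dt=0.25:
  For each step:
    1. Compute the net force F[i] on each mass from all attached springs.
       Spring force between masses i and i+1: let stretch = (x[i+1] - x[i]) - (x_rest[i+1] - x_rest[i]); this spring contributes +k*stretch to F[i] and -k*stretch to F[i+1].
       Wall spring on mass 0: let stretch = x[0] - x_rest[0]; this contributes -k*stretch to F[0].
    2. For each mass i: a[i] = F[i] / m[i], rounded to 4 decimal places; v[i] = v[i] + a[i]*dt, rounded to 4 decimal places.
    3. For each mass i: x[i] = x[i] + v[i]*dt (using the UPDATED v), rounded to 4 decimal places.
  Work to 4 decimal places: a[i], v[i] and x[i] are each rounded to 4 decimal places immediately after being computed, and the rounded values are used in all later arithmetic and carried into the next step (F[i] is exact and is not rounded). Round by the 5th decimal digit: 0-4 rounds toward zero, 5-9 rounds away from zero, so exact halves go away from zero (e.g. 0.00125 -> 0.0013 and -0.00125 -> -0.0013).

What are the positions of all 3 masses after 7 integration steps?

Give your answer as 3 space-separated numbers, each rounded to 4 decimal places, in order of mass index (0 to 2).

Step 0: x=[7.0000 10.0000 20.0000] v=[0.0000 0.0000 0.0000]
Step 1: x=[6.0000 11.7500 19.5000] v=[-4.0000 7.0000 -2.0000]
Step 2: x=[4.9375 14.0000 18.7813] v=[-4.2500 9.0000 -2.8750]
Step 3: x=[4.9063 15.1797 18.2149] v=[-0.1250 4.7188 -2.2657]
Step 4: x=[6.2168 14.5499 18.0191] v=[5.2421 -2.5194 -0.7833]
Step 5: x=[8.0564 12.7041 18.1396] v=[7.3584 -7.3833 0.4821]
Step 6: x=[9.0438 11.0552 18.3307] v=[3.9497 -6.5955 0.7644]
Step 7: x=[8.2731 10.7224 18.3624] v=[-3.0827 -1.3314 0.1267]

Answer: 8.2731 10.7224 18.3624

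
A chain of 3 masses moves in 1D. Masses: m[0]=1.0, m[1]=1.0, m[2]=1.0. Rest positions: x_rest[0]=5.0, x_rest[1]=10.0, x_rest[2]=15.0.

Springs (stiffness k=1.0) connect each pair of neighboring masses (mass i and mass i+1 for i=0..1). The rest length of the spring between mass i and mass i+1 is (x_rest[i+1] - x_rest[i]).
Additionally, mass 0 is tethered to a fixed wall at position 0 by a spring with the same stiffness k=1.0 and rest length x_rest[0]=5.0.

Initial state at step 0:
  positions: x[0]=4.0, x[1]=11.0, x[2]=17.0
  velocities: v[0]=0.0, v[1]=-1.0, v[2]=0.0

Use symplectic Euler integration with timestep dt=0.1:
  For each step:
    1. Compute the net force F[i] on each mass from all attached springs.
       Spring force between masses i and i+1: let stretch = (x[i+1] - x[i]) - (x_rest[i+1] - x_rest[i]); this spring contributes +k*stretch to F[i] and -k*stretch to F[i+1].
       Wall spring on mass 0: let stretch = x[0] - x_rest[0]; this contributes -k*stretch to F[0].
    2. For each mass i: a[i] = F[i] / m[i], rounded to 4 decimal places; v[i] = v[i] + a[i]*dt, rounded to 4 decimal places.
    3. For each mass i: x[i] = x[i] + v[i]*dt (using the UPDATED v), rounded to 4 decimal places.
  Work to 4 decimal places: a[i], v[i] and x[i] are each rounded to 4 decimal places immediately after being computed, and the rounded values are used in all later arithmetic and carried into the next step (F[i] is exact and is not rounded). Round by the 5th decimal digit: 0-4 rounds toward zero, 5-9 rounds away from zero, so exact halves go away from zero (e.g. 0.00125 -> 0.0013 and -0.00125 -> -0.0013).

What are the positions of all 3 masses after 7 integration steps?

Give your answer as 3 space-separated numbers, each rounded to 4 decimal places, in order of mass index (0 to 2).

Answer: 4.7045 10.1719 16.6684

Derivation:
Step 0: x=[4.0000 11.0000 17.0000] v=[0.0000 -1.0000 0.0000]
Step 1: x=[4.0300 10.8900 16.9900] v=[0.3000 -1.1000 -0.1000]
Step 2: x=[4.0883 10.7724 16.9690] v=[0.5830 -1.1760 -0.2100]
Step 3: x=[4.1726 10.6499 16.9360] v=[0.8426 -1.2248 -0.3297]
Step 4: x=[4.2799 10.5255 16.8902] v=[1.0731 -1.2439 -0.4583]
Step 5: x=[4.4069 10.4023 16.8307] v=[1.2697 -1.2320 -0.5948]
Step 6: x=[4.5498 10.2834 16.7569] v=[1.4286 -1.1887 -0.7376]
Step 7: x=[4.7045 10.1719 16.6684] v=[1.5470 -1.1147 -0.8850]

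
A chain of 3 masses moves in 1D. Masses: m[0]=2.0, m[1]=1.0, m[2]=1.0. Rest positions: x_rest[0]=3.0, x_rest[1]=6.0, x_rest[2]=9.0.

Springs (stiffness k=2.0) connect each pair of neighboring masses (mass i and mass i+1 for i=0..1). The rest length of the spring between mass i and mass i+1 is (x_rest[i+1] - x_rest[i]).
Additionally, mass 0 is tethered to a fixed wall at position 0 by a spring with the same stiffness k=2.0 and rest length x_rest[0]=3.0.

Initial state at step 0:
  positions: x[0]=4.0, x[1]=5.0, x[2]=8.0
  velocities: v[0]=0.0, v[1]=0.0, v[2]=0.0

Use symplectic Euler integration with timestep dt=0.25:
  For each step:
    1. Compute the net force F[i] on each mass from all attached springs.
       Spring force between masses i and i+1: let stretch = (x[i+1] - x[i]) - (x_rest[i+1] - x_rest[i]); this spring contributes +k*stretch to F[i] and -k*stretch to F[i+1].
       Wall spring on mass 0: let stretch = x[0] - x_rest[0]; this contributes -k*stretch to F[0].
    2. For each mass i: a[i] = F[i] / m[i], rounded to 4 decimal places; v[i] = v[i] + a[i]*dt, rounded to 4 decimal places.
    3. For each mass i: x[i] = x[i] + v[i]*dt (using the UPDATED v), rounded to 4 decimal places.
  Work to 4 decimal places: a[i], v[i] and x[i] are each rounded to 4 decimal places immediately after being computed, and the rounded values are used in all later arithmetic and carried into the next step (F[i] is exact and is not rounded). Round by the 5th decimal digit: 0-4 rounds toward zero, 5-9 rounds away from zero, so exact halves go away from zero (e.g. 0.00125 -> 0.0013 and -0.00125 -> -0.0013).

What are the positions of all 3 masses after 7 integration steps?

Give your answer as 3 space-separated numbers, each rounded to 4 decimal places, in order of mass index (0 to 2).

Step 0: x=[4.0000 5.0000 8.0000] v=[0.0000 0.0000 0.0000]
Step 1: x=[3.8125 5.2500 8.0000] v=[-0.7500 1.0000 0.0000]
Step 2: x=[3.4766 5.6641 8.0313] v=[-1.3438 1.6563 0.1250]
Step 3: x=[3.0601 6.1007 8.1417] v=[-1.6661 1.7462 0.4414]
Step 4: x=[2.6424 6.4123 8.3719] v=[-1.6710 1.2464 0.9209]
Step 5: x=[2.2951 6.4976 8.7322] v=[-1.3891 0.3413 1.4411]
Step 6: x=[2.0670 6.3369 9.1882] v=[-0.9123 -0.6427 1.8238]
Step 7: x=[1.9766 5.9989 9.6628] v=[-0.3616 -1.3520 1.8982]

Answer: 1.9766 5.9989 9.6628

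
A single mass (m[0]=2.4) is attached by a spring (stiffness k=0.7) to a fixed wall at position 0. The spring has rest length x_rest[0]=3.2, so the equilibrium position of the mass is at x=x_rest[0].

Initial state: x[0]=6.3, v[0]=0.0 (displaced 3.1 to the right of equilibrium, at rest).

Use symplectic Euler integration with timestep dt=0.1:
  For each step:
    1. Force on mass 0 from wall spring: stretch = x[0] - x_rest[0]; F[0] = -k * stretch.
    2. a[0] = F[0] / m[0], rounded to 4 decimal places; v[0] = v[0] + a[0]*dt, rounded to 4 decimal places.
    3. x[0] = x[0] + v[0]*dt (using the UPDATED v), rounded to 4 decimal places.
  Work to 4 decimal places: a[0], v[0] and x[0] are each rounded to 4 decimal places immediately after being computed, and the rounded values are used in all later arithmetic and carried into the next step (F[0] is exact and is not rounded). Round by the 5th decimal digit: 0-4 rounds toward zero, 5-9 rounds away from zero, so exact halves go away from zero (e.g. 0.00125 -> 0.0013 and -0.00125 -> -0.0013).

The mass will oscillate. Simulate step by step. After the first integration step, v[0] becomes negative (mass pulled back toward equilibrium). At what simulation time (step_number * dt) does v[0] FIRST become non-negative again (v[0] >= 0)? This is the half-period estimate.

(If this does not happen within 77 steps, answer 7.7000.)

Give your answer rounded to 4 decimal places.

Answer: 5.9000

Derivation:
Step 0: x=[6.3000] v=[0.0000]
Step 1: x=[6.2910] v=[-0.0904]
Step 2: x=[6.2729] v=[-0.1806]
Step 3: x=[6.2459] v=[-0.2702]
Step 4: x=[6.2100] v=[-0.3590]
Step 5: x=[6.1653] v=[-0.4468]
Step 6: x=[6.1120] v=[-0.5333]
Step 7: x=[6.0502] v=[-0.6182]
Step 8: x=[5.9801] v=[-0.7013]
Step 9: x=[5.9019] v=[-0.7824]
Step 10: x=[5.8158] v=[-0.8612]
Step 11: x=[5.7221] v=[-0.9375]
Step 12: x=[5.6210] v=[-1.0111]
Step 13: x=[5.5128] v=[-1.0817]
Step 14: x=[5.3979] v=[-1.1492]
Step 15: x=[5.2766] v=[-1.2133]
Step 16: x=[5.1492] v=[-1.2739]
Step 17: x=[5.0161] v=[-1.3308]
Step 18: x=[4.8777] v=[-1.3838]
Step 19: x=[4.7344] v=[-1.4327]
Step 20: x=[4.5867] v=[-1.4775]
Step 21: x=[4.4349] v=[-1.5180]
Step 22: x=[4.2795] v=[-1.5540]
Step 23: x=[4.1210] v=[-1.5855]
Step 24: x=[3.9598] v=[-1.6124]
Step 25: x=[3.7963] v=[-1.6346]
Step 26: x=[3.6311] v=[-1.6520]
Step 27: x=[3.4646] v=[-1.6646]
Step 28: x=[3.2974] v=[-1.6723]
Step 29: x=[3.1299] v=[-1.6751]
Step 30: x=[2.9626] v=[-1.6731]
Step 31: x=[2.7960] v=[-1.6662]
Step 32: x=[2.6306] v=[-1.6544]
Step 33: x=[2.4668] v=[-1.6378]
Step 34: x=[2.3052] v=[-1.6164]
Step 35: x=[2.1462] v=[-1.5903]
Step 36: x=[1.9902] v=[-1.5596]
Step 37: x=[1.8378] v=[-1.5243]
Step 38: x=[1.6893] v=[-1.4846]
Step 39: x=[1.5453] v=[-1.4405]
Step 40: x=[1.4061] v=[-1.3922]
Step 41: x=[1.2721] v=[-1.3399]
Step 42: x=[1.1437] v=[-1.2837]
Step 43: x=[1.0213] v=[-1.2237]
Step 44: x=[0.9053] v=[-1.1602]
Step 45: x=[0.7960] v=[-1.0933]
Step 46: x=[0.6937] v=[-1.0232]
Step 47: x=[0.5987] v=[-0.9501]
Step 48: x=[0.5113] v=[-0.8742]
Step 49: x=[0.4317] v=[-0.7958]
Step 50: x=[0.3602] v=[-0.7151]
Step 51: x=[0.2970] v=[-0.6323]
Step 52: x=[0.2422] v=[-0.5476]
Step 53: x=[0.1961] v=[-0.4613]
Step 54: x=[0.1587] v=[-0.3737]
Step 55: x=[0.1302] v=[-0.2850]
Step 56: x=[0.1107] v=[-0.1955]
Step 57: x=[0.1002] v=[-0.1054]
Step 58: x=[0.0987] v=[-0.0150]
Step 59: x=[0.1063] v=[0.0755]
First v>=0 after going negative at step 59, time=5.9000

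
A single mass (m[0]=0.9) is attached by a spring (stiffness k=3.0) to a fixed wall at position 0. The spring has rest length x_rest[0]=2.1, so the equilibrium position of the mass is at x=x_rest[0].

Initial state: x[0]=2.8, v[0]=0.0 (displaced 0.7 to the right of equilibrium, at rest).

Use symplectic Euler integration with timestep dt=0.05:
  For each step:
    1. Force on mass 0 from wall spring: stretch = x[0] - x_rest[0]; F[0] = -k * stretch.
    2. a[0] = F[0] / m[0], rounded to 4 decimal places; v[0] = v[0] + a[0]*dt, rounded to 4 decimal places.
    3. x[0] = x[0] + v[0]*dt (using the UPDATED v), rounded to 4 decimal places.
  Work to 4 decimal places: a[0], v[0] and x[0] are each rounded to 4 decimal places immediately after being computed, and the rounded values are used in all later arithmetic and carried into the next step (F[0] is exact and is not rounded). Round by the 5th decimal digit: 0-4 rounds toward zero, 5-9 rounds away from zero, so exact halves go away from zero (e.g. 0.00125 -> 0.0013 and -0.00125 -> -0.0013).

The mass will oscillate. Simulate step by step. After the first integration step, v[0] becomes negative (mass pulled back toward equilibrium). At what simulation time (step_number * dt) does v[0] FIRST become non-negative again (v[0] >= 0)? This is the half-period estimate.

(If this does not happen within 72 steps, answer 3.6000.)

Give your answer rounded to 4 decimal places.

Step 0: x=[2.8000] v=[0.0000]
Step 1: x=[2.7942] v=[-0.1167]
Step 2: x=[2.7826] v=[-0.2324]
Step 3: x=[2.7653] v=[-0.3462]
Step 4: x=[2.7424] v=[-0.4571]
Step 5: x=[2.7142] v=[-0.5642]
Step 6: x=[2.6809] v=[-0.6666]
Step 7: x=[2.6427] v=[-0.7634]
Step 8: x=[2.6000] v=[-0.8539]
Step 9: x=[2.5531] v=[-0.9372]
Step 10: x=[2.5025] v=[-1.0127]
Step 11: x=[2.4485] v=[-1.0798]
Step 12: x=[2.3916] v=[-1.1379]
Step 13: x=[2.3323] v=[-1.1865]
Step 14: x=[2.2710] v=[-1.2252]
Step 15: x=[2.2083] v=[-1.2537]
Step 16: x=[2.1447] v=[-1.2718]
Step 17: x=[2.0807] v=[-1.2793]
Step 18: x=[2.0169] v=[-1.2761]
Step 19: x=[1.9538] v=[-1.2623]
Step 20: x=[1.8919] v=[-1.2379]
Step 21: x=[1.8317] v=[-1.2032]
Step 22: x=[1.7738] v=[-1.1585]
Step 23: x=[1.7186] v=[-1.1041]
Step 24: x=[1.6666] v=[-1.0405]
Step 25: x=[1.6182] v=[-0.9683]
Step 26: x=[1.5738] v=[-0.8880]
Step 27: x=[1.5338] v=[-0.8003]
Step 28: x=[1.4985] v=[-0.7059]
Step 29: x=[1.4682] v=[-0.6057]
Step 30: x=[1.4432] v=[-0.5004]
Step 31: x=[1.4237] v=[-0.3909]
Step 32: x=[1.4098] v=[-0.2782]
Step 33: x=[1.4016] v=[-0.1632]
Step 34: x=[1.3993] v=[-0.0468]
Step 35: x=[1.4028] v=[0.0700]
First v>=0 after going negative at step 35, time=1.7500

Answer: 1.7500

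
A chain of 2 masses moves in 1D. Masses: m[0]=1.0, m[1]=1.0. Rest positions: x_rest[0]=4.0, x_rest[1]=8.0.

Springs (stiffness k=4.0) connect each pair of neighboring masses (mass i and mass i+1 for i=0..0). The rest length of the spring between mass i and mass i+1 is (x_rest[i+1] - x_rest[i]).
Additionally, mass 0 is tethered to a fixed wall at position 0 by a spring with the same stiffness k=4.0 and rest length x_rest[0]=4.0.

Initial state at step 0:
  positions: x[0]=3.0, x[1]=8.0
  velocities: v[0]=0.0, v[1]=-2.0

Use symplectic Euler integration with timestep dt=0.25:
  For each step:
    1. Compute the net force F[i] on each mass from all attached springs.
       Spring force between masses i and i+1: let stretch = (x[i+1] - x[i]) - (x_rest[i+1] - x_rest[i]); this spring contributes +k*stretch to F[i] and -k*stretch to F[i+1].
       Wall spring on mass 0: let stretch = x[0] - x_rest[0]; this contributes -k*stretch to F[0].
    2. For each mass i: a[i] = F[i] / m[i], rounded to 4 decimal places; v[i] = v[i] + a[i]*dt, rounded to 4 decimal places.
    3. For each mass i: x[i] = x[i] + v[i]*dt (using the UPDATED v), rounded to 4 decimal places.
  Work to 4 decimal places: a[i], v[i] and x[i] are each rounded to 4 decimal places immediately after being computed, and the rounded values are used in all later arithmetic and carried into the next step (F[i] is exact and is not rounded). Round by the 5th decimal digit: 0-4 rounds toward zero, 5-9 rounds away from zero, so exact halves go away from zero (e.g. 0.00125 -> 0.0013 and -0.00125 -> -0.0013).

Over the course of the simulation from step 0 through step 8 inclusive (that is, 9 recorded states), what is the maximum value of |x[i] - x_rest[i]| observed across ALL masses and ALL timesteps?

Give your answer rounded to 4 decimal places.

Step 0: x=[3.0000 8.0000] v=[0.0000 -2.0000]
Step 1: x=[3.5000 7.2500] v=[2.0000 -3.0000]
Step 2: x=[4.0625 6.5625] v=[2.2500 -2.7500]
Step 3: x=[4.2344 6.2500] v=[0.6875 -1.2500]
Step 4: x=[3.8516 6.4336] v=[-1.5313 0.7344]
Step 5: x=[3.1514 6.9717] v=[-2.8009 2.1524]
Step 6: x=[2.6184 7.5547] v=[-2.1320 2.3321]
Step 7: x=[2.6649 7.9037] v=[0.1859 1.3958]
Step 8: x=[3.3549 7.9430] v=[2.7598 0.1570]
Max displacement = 1.7500

Answer: 1.7500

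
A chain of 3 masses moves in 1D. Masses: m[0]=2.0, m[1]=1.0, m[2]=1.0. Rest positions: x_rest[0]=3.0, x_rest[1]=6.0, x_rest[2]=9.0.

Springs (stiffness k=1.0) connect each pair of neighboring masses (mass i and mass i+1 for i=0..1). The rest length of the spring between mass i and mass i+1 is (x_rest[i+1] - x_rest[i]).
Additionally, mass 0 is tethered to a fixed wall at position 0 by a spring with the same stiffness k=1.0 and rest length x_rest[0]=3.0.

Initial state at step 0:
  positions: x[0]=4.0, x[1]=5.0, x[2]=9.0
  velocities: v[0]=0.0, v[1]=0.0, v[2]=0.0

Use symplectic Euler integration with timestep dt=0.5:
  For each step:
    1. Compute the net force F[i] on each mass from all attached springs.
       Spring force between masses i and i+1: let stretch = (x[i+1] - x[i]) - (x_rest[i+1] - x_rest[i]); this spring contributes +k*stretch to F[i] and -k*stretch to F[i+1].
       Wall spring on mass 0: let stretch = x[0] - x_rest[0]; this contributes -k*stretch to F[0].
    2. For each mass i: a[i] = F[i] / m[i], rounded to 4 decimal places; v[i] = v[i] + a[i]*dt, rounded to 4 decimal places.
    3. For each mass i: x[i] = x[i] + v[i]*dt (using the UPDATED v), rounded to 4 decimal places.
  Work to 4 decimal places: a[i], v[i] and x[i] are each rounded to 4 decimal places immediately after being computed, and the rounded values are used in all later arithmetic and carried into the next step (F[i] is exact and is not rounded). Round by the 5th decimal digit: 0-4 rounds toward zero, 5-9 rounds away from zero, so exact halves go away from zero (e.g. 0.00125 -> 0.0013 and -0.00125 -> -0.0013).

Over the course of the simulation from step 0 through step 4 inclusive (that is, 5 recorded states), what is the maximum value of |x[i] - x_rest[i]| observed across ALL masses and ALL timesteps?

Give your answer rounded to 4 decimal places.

Answer: 1.2188

Derivation:
Step 0: x=[4.0000 5.0000 9.0000] v=[0.0000 0.0000 0.0000]
Step 1: x=[3.6250 5.7500 8.7500] v=[-0.7500 1.5000 -0.5000]
Step 2: x=[3.0625 6.7188 8.5000] v=[-1.1250 1.9375 -0.5000]
Step 3: x=[2.5742 7.2188 8.5547] v=[-0.9766 1.0000 0.1094]
Step 4: x=[2.3447 6.8916 9.0255] v=[-0.4590 -0.6544 0.9415]
Max displacement = 1.2188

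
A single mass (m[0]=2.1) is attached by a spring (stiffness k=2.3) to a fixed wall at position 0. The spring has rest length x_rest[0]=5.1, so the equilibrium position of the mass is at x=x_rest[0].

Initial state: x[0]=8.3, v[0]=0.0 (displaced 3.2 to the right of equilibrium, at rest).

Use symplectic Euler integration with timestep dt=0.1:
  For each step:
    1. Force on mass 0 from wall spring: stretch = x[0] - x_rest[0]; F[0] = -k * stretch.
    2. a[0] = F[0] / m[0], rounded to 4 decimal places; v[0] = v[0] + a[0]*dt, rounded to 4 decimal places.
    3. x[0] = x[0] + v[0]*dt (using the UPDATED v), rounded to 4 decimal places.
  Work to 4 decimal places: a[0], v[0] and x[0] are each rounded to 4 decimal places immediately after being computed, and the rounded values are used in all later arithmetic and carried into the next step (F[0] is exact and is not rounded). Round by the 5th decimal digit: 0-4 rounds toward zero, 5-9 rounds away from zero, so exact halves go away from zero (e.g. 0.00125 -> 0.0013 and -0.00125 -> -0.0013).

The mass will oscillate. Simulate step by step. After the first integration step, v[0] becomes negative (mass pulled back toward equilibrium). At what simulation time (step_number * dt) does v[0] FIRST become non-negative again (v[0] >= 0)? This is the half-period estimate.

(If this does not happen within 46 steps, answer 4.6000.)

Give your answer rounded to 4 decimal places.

Answer: 3.1000

Derivation:
Step 0: x=[8.3000] v=[0.0000]
Step 1: x=[8.2650] v=[-0.3505]
Step 2: x=[8.1953] v=[-0.6971]
Step 3: x=[8.0917] v=[-1.0361]
Step 4: x=[7.9553] v=[-1.3638]
Step 5: x=[7.7877] v=[-1.6765]
Step 6: x=[7.5906] v=[-1.9709]
Step 7: x=[7.3662] v=[-2.2437]
Step 8: x=[7.1170] v=[-2.4919]
Step 9: x=[6.8457] v=[-2.7128]
Step 10: x=[6.5553] v=[-2.9040]
Step 11: x=[6.2490] v=[-3.0634]
Step 12: x=[5.9301] v=[-3.1892]
Step 13: x=[5.6021] v=[-3.2801]
Step 14: x=[5.2686] v=[-3.3351]
Step 15: x=[4.9332] v=[-3.3536]
Step 16: x=[4.5997] v=[-3.3353]
Step 17: x=[4.2717] v=[-3.2805]
Step 18: x=[3.9527] v=[-3.1898]
Step 19: x=[3.6463] v=[-3.0641]
Step 20: x=[3.3558] v=[-2.9049]
Step 21: x=[3.0844] v=[-2.7139]
Step 22: x=[2.8351] v=[-2.4931]
Step 23: x=[2.6106] v=[-2.2450]
Step 24: x=[2.4134] v=[-1.9724]
Step 25: x=[2.2456] v=[-1.6782]
Step 26: x=[2.1090] v=[-1.3656]
Step 27: x=[2.0052] v=[-1.0380]
Step 28: x=[1.9353] v=[-0.6991]
Step 29: x=[1.9001] v=[-0.3525]
Step 30: x=[1.8999] v=[-0.0020]
Step 31: x=[1.9348] v=[0.3485]
First v>=0 after going negative at step 31, time=3.1000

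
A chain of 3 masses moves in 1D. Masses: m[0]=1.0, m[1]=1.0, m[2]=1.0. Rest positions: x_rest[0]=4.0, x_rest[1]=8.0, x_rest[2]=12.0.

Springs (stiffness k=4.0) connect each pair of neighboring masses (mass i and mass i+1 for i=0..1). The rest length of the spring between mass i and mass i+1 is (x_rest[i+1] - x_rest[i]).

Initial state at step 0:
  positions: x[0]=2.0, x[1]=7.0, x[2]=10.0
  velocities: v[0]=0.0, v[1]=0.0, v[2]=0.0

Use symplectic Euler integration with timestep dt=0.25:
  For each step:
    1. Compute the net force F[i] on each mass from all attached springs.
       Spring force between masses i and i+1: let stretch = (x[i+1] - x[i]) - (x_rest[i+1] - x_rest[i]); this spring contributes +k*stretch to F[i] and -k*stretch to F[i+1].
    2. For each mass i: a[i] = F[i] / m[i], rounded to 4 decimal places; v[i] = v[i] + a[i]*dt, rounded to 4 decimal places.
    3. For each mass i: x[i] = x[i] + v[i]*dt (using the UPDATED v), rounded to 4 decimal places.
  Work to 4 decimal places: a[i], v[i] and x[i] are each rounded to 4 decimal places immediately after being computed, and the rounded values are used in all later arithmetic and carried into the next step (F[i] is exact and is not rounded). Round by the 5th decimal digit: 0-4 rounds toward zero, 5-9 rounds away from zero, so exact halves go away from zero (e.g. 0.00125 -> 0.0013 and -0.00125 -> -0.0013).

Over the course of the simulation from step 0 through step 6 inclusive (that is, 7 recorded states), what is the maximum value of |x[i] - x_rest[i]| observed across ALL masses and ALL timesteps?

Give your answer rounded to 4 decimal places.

Answer: 2.4062

Derivation:
Step 0: x=[2.0000 7.0000 10.0000] v=[0.0000 0.0000 0.0000]
Step 1: x=[2.2500 6.5000 10.2500] v=[1.0000 -2.0000 1.0000]
Step 2: x=[2.5625 5.8750 10.5625] v=[1.2500 -2.5000 1.2500]
Step 3: x=[2.7031 5.5938 10.7031] v=[0.5625 -1.1250 0.5625]
Step 4: x=[2.5664 5.8672 10.5664] v=[-0.5468 1.0936 -0.5468]
Step 5: x=[2.2549 6.4902 10.2549] v=[-1.2460 2.4920 -1.2460]
Step 6: x=[2.0022 6.9956 10.0022] v=[-1.0107 2.0214 -1.0107]
Max displacement = 2.4062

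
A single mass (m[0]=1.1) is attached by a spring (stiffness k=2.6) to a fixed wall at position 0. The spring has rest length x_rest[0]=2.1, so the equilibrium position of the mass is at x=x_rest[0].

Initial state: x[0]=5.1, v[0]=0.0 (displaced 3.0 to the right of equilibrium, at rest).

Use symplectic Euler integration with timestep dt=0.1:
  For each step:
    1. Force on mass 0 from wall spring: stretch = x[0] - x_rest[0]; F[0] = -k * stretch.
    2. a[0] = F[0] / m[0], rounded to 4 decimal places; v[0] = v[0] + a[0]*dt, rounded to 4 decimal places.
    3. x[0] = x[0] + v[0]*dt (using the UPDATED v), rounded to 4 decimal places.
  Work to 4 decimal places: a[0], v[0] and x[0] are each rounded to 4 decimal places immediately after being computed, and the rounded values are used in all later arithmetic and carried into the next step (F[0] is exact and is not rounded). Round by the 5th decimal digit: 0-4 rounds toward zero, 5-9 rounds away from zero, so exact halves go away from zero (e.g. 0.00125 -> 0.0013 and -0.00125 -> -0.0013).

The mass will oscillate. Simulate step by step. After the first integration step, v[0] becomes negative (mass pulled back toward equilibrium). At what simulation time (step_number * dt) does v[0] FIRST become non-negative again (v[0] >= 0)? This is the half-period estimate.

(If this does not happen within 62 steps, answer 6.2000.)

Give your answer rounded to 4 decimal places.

Answer: 2.1000

Derivation:
Step 0: x=[5.1000] v=[0.0000]
Step 1: x=[5.0291] v=[-0.7091]
Step 2: x=[4.8890] v=[-1.4014]
Step 3: x=[4.6829] v=[-2.0606]
Step 4: x=[4.4158] v=[-2.6711]
Step 5: x=[4.0940] v=[-3.2185]
Step 6: x=[3.7250] v=[-3.6898]
Step 7: x=[3.3176] v=[-4.0739]
Step 8: x=[2.8814] v=[-4.3617]
Step 9: x=[2.4268] v=[-4.5464]
Step 10: x=[1.9644] v=[-4.6236]
Step 11: x=[1.5052] v=[-4.5916]
Step 12: x=[1.0601] v=[-4.4510]
Step 13: x=[0.6396] v=[-4.2052]
Step 14: x=[0.2536] v=[-3.8600]
Step 15: x=[-0.0888] v=[-3.4236]
Step 16: x=[-0.3794] v=[-2.9063]
Step 17: x=[-0.6114] v=[-2.3203]
Step 18: x=[-0.7793] v=[-1.6794]
Step 19: x=[-0.8792] v=[-0.9988]
Step 20: x=[-0.9087] v=[-0.2946]
Step 21: x=[-0.8670] v=[0.4166]
First v>=0 after going negative at step 21, time=2.1000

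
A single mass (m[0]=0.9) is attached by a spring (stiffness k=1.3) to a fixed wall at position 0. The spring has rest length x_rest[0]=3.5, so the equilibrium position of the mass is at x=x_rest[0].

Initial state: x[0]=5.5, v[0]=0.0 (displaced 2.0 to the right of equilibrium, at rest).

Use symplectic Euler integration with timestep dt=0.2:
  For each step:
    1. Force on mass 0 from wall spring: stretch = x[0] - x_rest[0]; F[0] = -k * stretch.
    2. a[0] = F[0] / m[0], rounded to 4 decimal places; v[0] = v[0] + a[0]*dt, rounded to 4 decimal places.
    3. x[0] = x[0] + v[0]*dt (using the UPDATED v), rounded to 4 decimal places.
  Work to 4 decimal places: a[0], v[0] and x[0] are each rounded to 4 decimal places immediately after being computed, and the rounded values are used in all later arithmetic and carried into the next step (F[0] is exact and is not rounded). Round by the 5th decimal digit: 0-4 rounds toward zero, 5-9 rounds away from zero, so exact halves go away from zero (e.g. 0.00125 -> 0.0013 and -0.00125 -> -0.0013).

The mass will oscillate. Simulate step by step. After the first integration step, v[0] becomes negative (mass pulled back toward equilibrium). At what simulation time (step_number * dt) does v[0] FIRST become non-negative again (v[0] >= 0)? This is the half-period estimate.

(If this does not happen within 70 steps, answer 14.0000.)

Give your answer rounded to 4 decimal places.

Answer: 2.8000

Derivation:
Step 0: x=[5.5000] v=[0.0000]
Step 1: x=[5.3844] v=[-0.5778]
Step 2: x=[5.1600] v=[-1.1222]
Step 3: x=[4.8396] v=[-1.6018]
Step 4: x=[4.4418] v=[-1.9888]
Step 5: x=[3.9896] v=[-2.2609]
Step 6: x=[3.5091] v=[-2.4023]
Step 7: x=[3.0281] v=[-2.4049]
Step 8: x=[2.5744] v=[-2.2686]
Step 9: x=[2.1742] v=[-2.0012]
Step 10: x=[1.8506] v=[-1.6182]
Step 11: x=[1.6223] v=[-1.1417]
Step 12: x=[1.5024] v=[-0.5993]
Step 13: x=[1.4980] v=[-0.0222]
Step 14: x=[1.6092] v=[0.5562]
First v>=0 after going negative at step 14, time=2.8000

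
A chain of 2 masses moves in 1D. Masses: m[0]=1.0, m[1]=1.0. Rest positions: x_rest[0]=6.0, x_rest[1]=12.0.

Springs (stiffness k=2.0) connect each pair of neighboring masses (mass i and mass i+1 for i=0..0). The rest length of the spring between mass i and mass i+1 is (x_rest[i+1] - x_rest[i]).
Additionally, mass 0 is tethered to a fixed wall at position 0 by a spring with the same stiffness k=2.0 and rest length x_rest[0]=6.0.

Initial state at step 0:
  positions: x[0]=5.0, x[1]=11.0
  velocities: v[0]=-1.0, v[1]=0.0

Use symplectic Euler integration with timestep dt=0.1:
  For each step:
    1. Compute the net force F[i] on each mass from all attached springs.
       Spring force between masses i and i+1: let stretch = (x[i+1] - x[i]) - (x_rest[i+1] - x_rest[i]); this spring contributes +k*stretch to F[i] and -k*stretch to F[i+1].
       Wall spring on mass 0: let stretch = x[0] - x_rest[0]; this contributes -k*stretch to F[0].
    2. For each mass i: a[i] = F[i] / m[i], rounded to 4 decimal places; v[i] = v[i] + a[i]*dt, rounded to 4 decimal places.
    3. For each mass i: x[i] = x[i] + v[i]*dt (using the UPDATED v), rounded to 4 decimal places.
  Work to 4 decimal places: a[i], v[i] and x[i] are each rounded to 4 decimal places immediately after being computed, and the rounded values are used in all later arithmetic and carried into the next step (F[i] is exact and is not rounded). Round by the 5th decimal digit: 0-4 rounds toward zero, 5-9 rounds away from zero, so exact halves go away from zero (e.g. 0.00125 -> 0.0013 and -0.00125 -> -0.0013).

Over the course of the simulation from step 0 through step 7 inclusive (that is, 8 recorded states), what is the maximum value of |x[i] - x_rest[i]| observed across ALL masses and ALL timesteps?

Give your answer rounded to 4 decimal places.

Answer: 1.1729

Derivation:
Step 0: x=[5.0000 11.0000] v=[-1.0000 0.0000]
Step 1: x=[4.9200 11.0000] v=[-0.8000 0.0000]
Step 2: x=[4.8632 10.9984] v=[-0.5680 -0.0160]
Step 3: x=[4.8318 10.9941] v=[-0.3136 -0.0430]
Step 4: x=[4.8271 10.9866] v=[-0.0475 -0.0755]
Step 5: x=[4.8490 10.9759] v=[0.2190 -0.1074]
Step 6: x=[4.8965 10.9626] v=[0.4746 -0.1328]
Step 7: x=[4.9674 10.9480] v=[0.7085 -0.1460]
Max displacement = 1.1729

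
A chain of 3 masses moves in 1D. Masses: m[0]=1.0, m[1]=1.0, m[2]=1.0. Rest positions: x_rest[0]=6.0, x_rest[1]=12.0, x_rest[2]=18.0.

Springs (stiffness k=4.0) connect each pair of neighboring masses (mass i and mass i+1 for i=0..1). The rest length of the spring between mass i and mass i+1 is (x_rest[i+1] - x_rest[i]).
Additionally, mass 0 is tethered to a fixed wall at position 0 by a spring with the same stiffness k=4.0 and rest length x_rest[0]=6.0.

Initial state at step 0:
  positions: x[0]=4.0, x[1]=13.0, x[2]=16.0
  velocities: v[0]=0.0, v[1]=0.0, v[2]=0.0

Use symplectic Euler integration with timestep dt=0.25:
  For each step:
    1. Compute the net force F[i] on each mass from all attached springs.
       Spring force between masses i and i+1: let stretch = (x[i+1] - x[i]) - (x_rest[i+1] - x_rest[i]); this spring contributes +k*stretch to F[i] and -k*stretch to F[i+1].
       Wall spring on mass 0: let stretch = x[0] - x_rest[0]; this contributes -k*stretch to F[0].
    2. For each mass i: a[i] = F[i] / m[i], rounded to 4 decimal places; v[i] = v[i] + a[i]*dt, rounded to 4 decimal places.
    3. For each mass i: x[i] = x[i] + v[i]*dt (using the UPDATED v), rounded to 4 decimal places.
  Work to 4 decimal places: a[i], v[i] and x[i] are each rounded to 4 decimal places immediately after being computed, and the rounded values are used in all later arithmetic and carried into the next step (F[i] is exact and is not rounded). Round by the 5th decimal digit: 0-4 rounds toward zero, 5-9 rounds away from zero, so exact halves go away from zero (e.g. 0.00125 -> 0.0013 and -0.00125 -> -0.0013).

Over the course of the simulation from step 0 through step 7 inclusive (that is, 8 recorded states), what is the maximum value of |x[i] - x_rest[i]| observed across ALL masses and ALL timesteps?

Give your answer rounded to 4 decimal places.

Step 0: x=[4.0000 13.0000 16.0000] v=[0.0000 0.0000 0.0000]
Step 1: x=[5.2500 11.5000 16.7500] v=[5.0000 -6.0000 3.0000]
Step 2: x=[6.7500 9.7500 17.6875] v=[6.0000 -7.0000 3.7500]
Step 3: x=[7.3125 9.2344 18.1406] v=[2.2500 -2.0625 1.8125]
Step 4: x=[6.5274 10.4649 17.8672] v=[-3.1406 4.9218 -1.0937]
Step 5: x=[5.0948 12.5616 17.2432] v=[-5.7305 8.3866 -2.4960]
Step 6: x=[4.2552 13.9620 16.9488] v=[-3.3585 5.6014 -1.1776]
Step 7: x=[4.7785 13.6824 17.4077] v=[2.0931 -1.1186 1.8356]
Max displacement = 2.7656

Answer: 2.7656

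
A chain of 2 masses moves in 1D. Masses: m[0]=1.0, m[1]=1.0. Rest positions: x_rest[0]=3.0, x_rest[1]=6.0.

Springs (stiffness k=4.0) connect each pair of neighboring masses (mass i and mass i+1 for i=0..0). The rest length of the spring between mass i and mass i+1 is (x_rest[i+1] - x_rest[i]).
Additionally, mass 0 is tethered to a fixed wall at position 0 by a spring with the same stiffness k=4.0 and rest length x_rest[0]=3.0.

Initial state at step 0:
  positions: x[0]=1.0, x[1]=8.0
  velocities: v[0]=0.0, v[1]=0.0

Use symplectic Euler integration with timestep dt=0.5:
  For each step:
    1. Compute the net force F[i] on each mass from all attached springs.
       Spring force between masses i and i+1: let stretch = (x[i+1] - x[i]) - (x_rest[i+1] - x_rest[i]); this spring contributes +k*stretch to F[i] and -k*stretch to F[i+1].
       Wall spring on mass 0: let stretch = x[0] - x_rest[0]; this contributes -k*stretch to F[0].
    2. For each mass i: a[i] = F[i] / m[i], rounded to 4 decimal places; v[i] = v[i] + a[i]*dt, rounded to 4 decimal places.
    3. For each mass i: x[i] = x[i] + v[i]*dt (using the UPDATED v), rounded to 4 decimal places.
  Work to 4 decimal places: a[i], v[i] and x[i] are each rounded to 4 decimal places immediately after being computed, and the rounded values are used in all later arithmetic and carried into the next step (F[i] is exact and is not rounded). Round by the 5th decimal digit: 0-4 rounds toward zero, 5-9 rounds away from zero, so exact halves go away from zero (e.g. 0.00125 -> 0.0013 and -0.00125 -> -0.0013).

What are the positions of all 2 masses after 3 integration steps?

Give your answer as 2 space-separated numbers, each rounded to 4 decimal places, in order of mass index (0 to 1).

Answer: -1.0000 8.0000

Derivation:
Step 0: x=[1.0000 8.0000] v=[0.0000 0.0000]
Step 1: x=[7.0000 4.0000] v=[12.0000 -8.0000]
Step 2: x=[3.0000 6.0000] v=[-8.0000 4.0000]
Step 3: x=[-1.0000 8.0000] v=[-8.0000 4.0000]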